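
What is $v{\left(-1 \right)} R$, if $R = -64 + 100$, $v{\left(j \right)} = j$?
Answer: $-36$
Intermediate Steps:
$R = 36$
$v{\left(-1 \right)} R = \left(-1\right) 36 = -36$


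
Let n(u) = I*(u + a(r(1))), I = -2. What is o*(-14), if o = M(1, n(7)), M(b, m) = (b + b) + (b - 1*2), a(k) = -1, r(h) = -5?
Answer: -14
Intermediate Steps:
n(u) = 2 - 2*u (n(u) = -2*(u - 1) = -2*(-1 + u) = 2 - 2*u)
M(b, m) = -2 + 3*b (M(b, m) = 2*b + (b - 2) = 2*b + (-2 + b) = -2 + 3*b)
o = 1 (o = -2 + 3*1 = -2 + 3 = 1)
o*(-14) = 1*(-14) = -14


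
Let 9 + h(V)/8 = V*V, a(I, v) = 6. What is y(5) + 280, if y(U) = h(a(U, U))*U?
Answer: 1360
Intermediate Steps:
h(V) = -72 + 8*V² (h(V) = -72 + 8*(V*V) = -72 + 8*V²)
y(U) = 216*U (y(U) = (-72 + 8*6²)*U = (-72 + 8*36)*U = (-72 + 288)*U = 216*U)
y(5) + 280 = 216*5 + 280 = 1080 + 280 = 1360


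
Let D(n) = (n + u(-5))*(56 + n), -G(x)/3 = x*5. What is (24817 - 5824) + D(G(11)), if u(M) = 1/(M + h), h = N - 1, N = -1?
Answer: 258955/7 ≈ 36994.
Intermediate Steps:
h = -2 (h = -1 - 1 = -2)
u(M) = 1/(-2 + M) (u(M) = 1/(M - 2) = 1/(-2 + M))
G(x) = -15*x (G(x) = -3*x*5 = -15*x)
D(n) = (56 + n)*(-1/7 + n) (D(n) = (n + 1/(-2 - 5))*(56 + n) = (n + 1/(-7))*(56 + n) = (n - 1/7)*(56 + n) = (-1/7 + n)*(56 + n) = (56 + n)*(-1/7 + n))
(24817 - 5824) + D(G(11)) = (24817 - 5824) + (-8 + (-15*11)**2 + 391*(-15*11)/7) = 18993 + (-8 + (-165)**2 + (391/7)*(-165)) = 18993 + (-8 + 27225 - 64515/7) = 18993 + 126004/7 = 258955/7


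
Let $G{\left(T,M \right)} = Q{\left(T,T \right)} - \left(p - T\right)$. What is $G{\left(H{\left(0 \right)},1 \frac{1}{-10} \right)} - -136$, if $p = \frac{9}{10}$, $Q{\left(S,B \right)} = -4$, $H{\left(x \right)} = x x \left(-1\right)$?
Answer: $\frac{1311}{10} \approx 131.1$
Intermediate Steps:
$H{\left(x \right)} = - x^{2}$ ($H{\left(x \right)} = x^{2} \left(-1\right) = - x^{2}$)
$p = \frac{9}{10}$ ($p = 9 \cdot \frac{1}{10} = \frac{9}{10} \approx 0.9$)
$G{\left(T,M \right)} = - \frac{49}{10} + T$ ($G{\left(T,M \right)} = -4 - \left(\frac{9}{10} - T\right) = -4 + \left(- \frac{9}{10} + T\right) = - \frac{49}{10} + T$)
$G{\left(H{\left(0 \right)},1 \frac{1}{-10} \right)} - -136 = \left(- \frac{49}{10} - 0^{2}\right) - -136 = \left(- \frac{49}{10} - 0\right) + 136 = \left(- \frac{49}{10} + 0\right) + 136 = - \frac{49}{10} + 136 = \frac{1311}{10}$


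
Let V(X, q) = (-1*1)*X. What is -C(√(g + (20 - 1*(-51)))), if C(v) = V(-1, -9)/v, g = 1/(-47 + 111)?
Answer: -8*√505/1515 ≈ -0.11867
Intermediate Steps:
V(X, q) = -X
g = 1/64 ≈ 0.015625
C(v) = 1/v (C(v) = (-1*(-1))/v = 1/v)
-C(√(g + (20 - 1*(-51)))) = -1/(√(1/64 + (20 - 1*(-51)))) = -1/(√(1/64 + (20 + 51))) = -1/(√(1/64 + 71)) = -1/(√(4545/64)) = -1/(3*√505/8) = -8*√505/1515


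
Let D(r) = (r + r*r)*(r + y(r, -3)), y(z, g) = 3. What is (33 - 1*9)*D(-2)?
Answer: 48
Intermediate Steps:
D(r) = (3 + r)*(r + r**2) (D(r) = (r + r*r)*(r + 3) = (r + r**2)*(3 + r) = (3 + r)*(r + r**2))
(33 - 1*9)*D(-2) = (33 - 1*9)*(-2*(3 + (-2)**2 + 4*(-2))) = (33 - 9)*(-2*(3 + 4 - 8)) = 24*(-2*(-1)) = 24*2 = 48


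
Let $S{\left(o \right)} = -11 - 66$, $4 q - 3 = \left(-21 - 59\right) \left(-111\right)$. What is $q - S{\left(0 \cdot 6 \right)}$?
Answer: $\frac{9191}{4} \approx 2297.8$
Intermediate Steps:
$q = \frac{8883}{4}$ ($q = \frac{3}{4} + \frac{\left(-21 - 59\right) \left(-111\right)}{4} = \frac{3}{4} + \frac{\left(-80\right) \left(-111\right)}{4} = \frac{3}{4} + \frac{1}{4} \cdot 8880 = \frac{3}{4} + 2220 = \frac{8883}{4} \approx 2220.8$)
$S{\left(o \right)} = -77$
$q - S{\left(0 \cdot 6 \right)} = \frac{8883}{4} - -77 = \frac{8883}{4} + 77 = \frac{9191}{4}$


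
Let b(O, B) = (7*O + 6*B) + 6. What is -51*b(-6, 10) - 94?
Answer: -1318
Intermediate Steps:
b(O, B) = 6 + 6*B + 7*O (b(O, B) = (6*B + 7*O) + 6 = 6 + 6*B + 7*O)
-51*b(-6, 10) - 94 = -51*(6 + 6*10 + 7*(-6)) - 94 = -51*(6 + 60 - 42) - 94 = -51*24 - 94 = -1224 - 94 = -1318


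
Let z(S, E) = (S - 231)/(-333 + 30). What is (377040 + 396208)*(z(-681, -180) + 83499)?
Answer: 6521343977344/101 ≈ 6.4568e+10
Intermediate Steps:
z(S, E) = 77/101 - S/303 (z(S, E) = (-231 + S)/(-303) = (-231 + S)*(-1/303) = 77/101 - S/303)
(377040 + 396208)*(z(-681, -180) + 83499) = (377040 + 396208)*((77/101 - 1/303*(-681)) + 83499) = 773248*((77/101 + 227/101) + 83499) = 773248*(304/101 + 83499) = 773248*(8433703/101) = 6521343977344/101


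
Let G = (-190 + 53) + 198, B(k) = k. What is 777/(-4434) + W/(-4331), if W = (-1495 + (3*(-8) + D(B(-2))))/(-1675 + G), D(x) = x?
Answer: -151059887/860963821 ≈ -0.17545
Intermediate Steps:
G = 61 (G = -137 + 198 = 61)
W = 507/538 (W = (-1495 + (3*(-8) - 2))/(-1675 + 61) = (-1495 + (-24 - 2))/(-1614) = (-1495 - 26)*(-1/1614) = -1521*(-1/1614) = 507/538 ≈ 0.94238)
777/(-4434) + W/(-4331) = 777/(-4434) + (507/538)/(-4331) = 777*(-1/4434) + (507/538)*(-1/4331) = -259/1478 - 507/2330078 = -151059887/860963821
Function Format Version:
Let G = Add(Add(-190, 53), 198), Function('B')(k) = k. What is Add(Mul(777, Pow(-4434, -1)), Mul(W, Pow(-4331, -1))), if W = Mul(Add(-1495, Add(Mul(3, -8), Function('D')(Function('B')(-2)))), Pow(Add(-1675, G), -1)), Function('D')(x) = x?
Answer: Rational(-151059887, 860963821) ≈ -0.17545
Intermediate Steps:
G = 61 (G = Add(-137, 198) = 61)
W = Rational(507, 538) (W = Mul(Add(-1495, Add(Mul(3, -8), -2)), Pow(Add(-1675, 61), -1)) = Mul(Add(-1495, Add(-24, -2)), Pow(-1614, -1)) = Mul(Add(-1495, -26), Rational(-1, 1614)) = Mul(-1521, Rational(-1, 1614)) = Rational(507, 538) ≈ 0.94238)
Add(Mul(777, Pow(-4434, -1)), Mul(W, Pow(-4331, -1))) = Add(Mul(777, Pow(-4434, -1)), Mul(Rational(507, 538), Pow(-4331, -1))) = Add(Mul(777, Rational(-1, 4434)), Mul(Rational(507, 538), Rational(-1, 4331))) = Add(Rational(-259, 1478), Rational(-507, 2330078)) = Rational(-151059887, 860963821)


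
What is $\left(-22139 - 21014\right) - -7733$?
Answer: $-35420$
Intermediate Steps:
$\left(-22139 - 21014\right) - -7733 = \left(-22139 - 21014\right) + 7733 = -43153 + 7733 = -35420$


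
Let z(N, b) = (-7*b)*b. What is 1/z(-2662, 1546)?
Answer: -1/16730812 ≈ -5.9770e-8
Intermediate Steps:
z(N, b) = -7*b²
1/z(-2662, 1546) = 1/(-7*1546²) = 1/(-7*2390116) = 1/(-16730812) = -1/16730812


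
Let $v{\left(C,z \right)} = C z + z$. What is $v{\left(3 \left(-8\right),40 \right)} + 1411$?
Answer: $491$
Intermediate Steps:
$v{\left(C,z \right)} = z + C z$
$v{\left(3 \left(-8\right),40 \right)} + 1411 = 40 \left(1 + 3 \left(-8\right)\right) + 1411 = 40 \left(1 - 24\right) + 1411 = 40 \left(-23\right) + 1411 = -920 + 1411 = 491$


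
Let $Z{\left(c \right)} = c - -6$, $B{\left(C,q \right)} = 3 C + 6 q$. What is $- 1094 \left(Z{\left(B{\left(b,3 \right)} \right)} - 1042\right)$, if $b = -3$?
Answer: $1123538$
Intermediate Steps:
$Z{\left(c \right)} = 6 + c$ ($Z{\left(c \right)} = c + 6 = 6 + c$)
$- 1094 \left(Z{\left(B{\left(b,3 \right)} \right)} - 1042\right) = - 1094 \left(\left(6 + \left(3 \left(-3\right) + 6 \cdot 3\right)\right) - 1042\right) = - 1094 \left(\left(6 + \left(-9 + 18\right)\right) - 1042\right) = - 1094 \left(\left(6 + 9\right) - 1042\right) = - 1094 \left(15 - 1042\right) = \left(-1094\right) \left(-1027\right) = 1123538$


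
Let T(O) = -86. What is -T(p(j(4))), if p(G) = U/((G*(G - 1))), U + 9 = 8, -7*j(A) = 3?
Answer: 86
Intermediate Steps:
j(A) = -3/7 (j(A) = -⅐*3 = -3/7)
U = -1 (U = -9 + 8 = -1)
p(G) = -1/(G*(-1 + G)) (p(G) = -1/(G*(G - 1)) = -1/(G*(-1 + G)))
-T(p(j(4))) = -1*(-86) = 86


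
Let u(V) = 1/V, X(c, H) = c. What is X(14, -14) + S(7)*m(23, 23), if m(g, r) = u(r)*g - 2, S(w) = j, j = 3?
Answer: 11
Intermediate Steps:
S(w) = 3
m(g, r) = -2 + g/r (m(g, r) = g/r - 2 = -2 + g/r)
X(14, -14) + S(7)*m(23, 23) = 14 + 3*(-2 + 23/23) = 14 + 3*(-2 + 23*(1/23)) = 14 + 3*(-2 + 1) = 14 + 3*(-1) = 14 - 3 = 11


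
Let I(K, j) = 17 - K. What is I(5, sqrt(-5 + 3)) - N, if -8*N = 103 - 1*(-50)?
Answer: 249/8 ≈ 31.125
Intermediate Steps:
N = -153/8 (N = -(103 - 1*(-50))/8 = -(103 + 50)/8 = -1/8*153 = -153/8 ≈ -19.125)
I(5, sqrt(-5 + 3)) - N = (17 - 1*5) - 1*(-153/8) = (17 - 5) + 153/8 = 12 + 153/8 = 249/8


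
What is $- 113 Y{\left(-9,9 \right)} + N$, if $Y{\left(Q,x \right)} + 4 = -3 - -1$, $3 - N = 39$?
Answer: $642$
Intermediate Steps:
$N = -36$ ($N = 3 - 39 = -36$)
$Y{\left(Q,x \right)} = -6$ ($Y{\left(Q,x \right)} = -4 - 2 = -6$)
$- 113 Y{\left(-9,9 \right)} + N = \left(-113\right) \left(-6\right) - 36 = 678 - 36 = 642$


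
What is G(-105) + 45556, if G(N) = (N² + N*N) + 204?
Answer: 67810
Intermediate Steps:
G(N) = 204 + 2*N² (G(N) = (N² + N²) + 204 = 2*N² + 204 = 204 + 2*N²)
G(-105) + 45556 = (204 + 2*(-105)²) + 45556 = (204 + 2*11025) + 45556 = (204 + 22050) + 45556 = 22254 + 45556 = 67810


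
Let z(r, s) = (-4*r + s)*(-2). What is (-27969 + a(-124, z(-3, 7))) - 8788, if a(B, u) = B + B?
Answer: -37005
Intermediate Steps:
z(r, s) = -2*s + 8*r (z(r, s) = (s - 4*r)*(-2) = -2*s + 8*r)
a(B, u) = 2*B
(-27969 + a(-124, z(-3, 7))) - 8788 = (-27969 + 2*(-124)) - 8788 = (-27969 - 248) - 8788 = -28217 - 8788 = -37005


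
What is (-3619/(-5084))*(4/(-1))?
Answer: -3619/1271 ≈ -2.8474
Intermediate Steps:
(-3619/(-5084))*(4/(-1)) = (-3619*(-1/5084))*(4*(-1)) = (3619/5084)*(-4) = -3619/1271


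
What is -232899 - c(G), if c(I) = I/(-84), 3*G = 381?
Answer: -19563389/84 ≈ -2.3290e+5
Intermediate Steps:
G = 127 (G = (1/3)*381 = 127)
c(I) = -I/84 (c(I) = I*(-1/84) = -I/84)
-232899 - c(G) = -232899 - (-1)*127/84 = -232899 - 1*(-127/84) = -232899 + 127/84 = -19563389/84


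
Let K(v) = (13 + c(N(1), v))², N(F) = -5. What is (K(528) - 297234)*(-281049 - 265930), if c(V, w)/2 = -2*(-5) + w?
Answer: -486093126573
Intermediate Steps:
c(V, w) = 20 + 2*w (c(V, w) = 2*(-2*(-5) + w) = 2*(10 + w) = 20 + 2*w)
K(v) = (33 + 2*v)² (K(v) = (13 + (20 + 2*v))² = (33 + 2*v)²)
(K(528) - 297234)*(-281049 - 265930) = ((33 + 2*528)² - 297234)*(-281049 - 265930) = ((33 + 1056)² - 297234)*(-546979) = (1089² - 297234)*(-546979) = (1185921 - 297234)*(-546979) = 888687*(-546979) = -486093126573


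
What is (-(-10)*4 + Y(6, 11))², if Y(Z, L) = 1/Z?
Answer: 58081/36 ≈ 1613.4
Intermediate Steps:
(-(-10)*4 + Y(6, 11))² = (-(-10)*4 + 1/6)² = (-2*(-20) + ⅙)² = (40 + ⅙)² = (241/6)² = 58081/36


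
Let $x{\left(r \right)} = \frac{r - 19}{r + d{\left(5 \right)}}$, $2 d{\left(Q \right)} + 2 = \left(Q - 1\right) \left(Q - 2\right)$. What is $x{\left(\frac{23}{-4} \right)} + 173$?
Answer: $206$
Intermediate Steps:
$d{\left(Q \right)} = -1 + \frac{\left(-1 + Q\right) \left(-2 + Q\right)}{2}$ ($d{\left(Q \right)} = -1 + \frac{\left(Q - 1\right) \left(Q - 2\right)}{2} = -1 + \frac{\left(-1 + Q\right) \left(-2 + Q\right)}{2}$)
$x{\left(r \right)} = \frac{-19 + r}{5 + r}$ ($x{\left(r \right)} = \frac{r - 19}{r + \frac{1}{2} \cdot 5 \left(-3 + 5\right)} = \frac{-19 + r}{r + \frac{1}{2} \cdot 5 \cdot 2} = \frac{-19 + r}{r + 5} = \frac{-19 + r}{5 + r}$)
$x{\left(\frac{23}{-4} \right)} + 173 = \frac{-19 + \frac{23}{-4}}{5 + \frac{23}{-4}} + 173 = \frac{-19 + 23 \left(- \frac{1}{4}\right)}{5 + 23 \left(- \frac{1}{4}\right)} + 173 = \frac{-19 - \frac{23}{4}}{5 - \frac{23}{4}} + 173 = \frac{1}{- \frac{3}{4}} \left(- \frac{99}{4}\right) + 173 = \left(- \frac{4}{3}\right) \left(- \frac{99}{4}\right) + 173 = 33 + 173 = 206$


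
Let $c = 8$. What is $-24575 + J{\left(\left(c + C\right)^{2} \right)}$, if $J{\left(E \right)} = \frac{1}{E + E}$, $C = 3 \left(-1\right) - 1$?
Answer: $- \frac{786399}{32} \approx -24575.0$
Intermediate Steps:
$C = -4$ ($C = -3 - 1 = -4$)
$J{\left(E \right)} = \frac{1}{2 E}$
$-24575 + J{\left(\left(c + C\right)^{2} \right)} = -24575 + \frac{1}{2 \left(8 - 4\right)^{2}} = -24575 + \frac{1}{2 \cdot 4^{2}} = -24575 + \frac{1}{2 \cdot 16} = -24575 + \frac{1}{2} \cdot \frac{1}{16} = -24575 + \frac{1}{32} = - \frac{786399}{32}$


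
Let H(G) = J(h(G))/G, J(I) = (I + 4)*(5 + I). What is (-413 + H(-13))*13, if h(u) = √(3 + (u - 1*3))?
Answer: -5376 - 9*I*√13 ≈ -5376.0 - 32.45*I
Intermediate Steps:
h(u) = √u (h(u) = √(3 + (u - 3)) = √(3 + (-3 + u)) = √u)
J(I) = (4 + I)*(5 + I)
H(G) = (20 + G + 9*√G)/G (H(G) = (20 + (√G)² + 9*√G)/G = (20 + G + 9*√G)/G)
(-413 + H(-13))*13 = (-413 + (20 - 13 + 9*√(-13))/(-13))*13 = (-413 - (20 - 13 + 9*(I*√13))/13)*13 = (-413 - (20 - 13 + 9*I*√13)/13)*13 = (-413 - (7 + 9*I*√13)/13)*13 = (-413 + (-7/13 - 9*I*√13/13))*13 = (-5376/13 - 9*I*√13/13)*13 = -5376 - 9*I*√13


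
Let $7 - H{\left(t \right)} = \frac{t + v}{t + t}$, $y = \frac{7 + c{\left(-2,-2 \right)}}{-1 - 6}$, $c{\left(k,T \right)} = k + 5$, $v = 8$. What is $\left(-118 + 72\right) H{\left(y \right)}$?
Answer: $- \frac{2139}{5} \approx -427.8$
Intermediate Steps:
$c{\left(k,T \right)} = 5 + k$
$y = - \frac{10}{7}$ ($y = \frac{7 + \left(5 - 2\right)}{-1 - 6} = \frac{7 + 3}{-7} = 10 \left(- \frac{1}{7}\right) = - \frac{10}{7} \approx -1.4286$)
$H{\left(t \right)} = 7 - \frac{8 + t}{2 t}$ ($H{\left(t \right)} = 7 - \frac{t + 8}{t + t} = 7 - \frac{8 + t}{2 t}$)
$\left(-118 + 72\right) H{\left(y \right)} = \left(-118 + 72\right) \left(\frac{13}{2} - \frac{4}{- \frac{10}{7}}\right) = - 46 \left(\frac{13}{2} - - \frac{14}{5}\right) = - 46 \left(\frac{13}{2} + \frac{14}{5}\right) = \left(-46\right) \frac{93}{10} = - \frac{2139}{5}$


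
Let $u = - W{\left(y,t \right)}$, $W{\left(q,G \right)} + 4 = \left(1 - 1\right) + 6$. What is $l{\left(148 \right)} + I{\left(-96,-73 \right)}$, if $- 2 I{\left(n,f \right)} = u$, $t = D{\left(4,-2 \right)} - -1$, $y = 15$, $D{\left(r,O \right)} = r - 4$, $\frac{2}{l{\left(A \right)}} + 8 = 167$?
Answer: $\frac{161}{159} \approx 1.0126$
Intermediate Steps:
$l{\left(A \right)} = \frac{2}{159}$ ($l{\left(A \right)} = \frac{2}{-8 + 167} = \frac{2}{159}$)
$D{\left(r,O \right)} = -4 + r$
$t = 1$ ($t = \left(-4 + 4\right) - -1 = 0 + 1 = 1$)
$W{\left(q,G \right)} = 2$ ($W{\left(q,G \right)} = -4 + \left(\left(1 - 1\right) + 6\right) = -4 + \left(0 + 6\right) = -4 + 6 = 2$)
$u = -2$ ($u = \left(-1\right) 2 = -2$)
$I{\left(n,f \right)} = 1$ ($I{\left(n,f \right)} = \left(- \frac{1}{2}\right) \left(-2\right) = 1$)
$l{\left(148 \right)} + I{\left(-96,-73 \right)} = \frac{2}{159} + 1 = \frac{161}{159}$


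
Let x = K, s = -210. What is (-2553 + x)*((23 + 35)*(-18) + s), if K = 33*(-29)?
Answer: 4401540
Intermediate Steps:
K = -957
x = -957
(-2553 + x)*((23 + 35)*(-18) + s) = (-2553 - 957)*((23 + 35)*(-18) - 210) = -3510*(58*(-18) - 210) = -3510*(-1044 - 210) = -3510*(-1254) = 4401540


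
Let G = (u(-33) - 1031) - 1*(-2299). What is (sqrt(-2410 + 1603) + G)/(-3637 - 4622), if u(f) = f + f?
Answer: -1202/8259 - I*sqrt(807)/8259 ≈ -0.14554 - 0.0034396*I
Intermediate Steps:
u(f) = 2*f
G = 1202 (G = (2*(-33) - 1031) - 1*(-2299) = (-66 - 1031) + 2299 = -1097 + 2299 = 1202)
(sqrt(-2410 + 1603) + G)/(-3637 - 4622) = (sqrt(-2410 + 1603) + 1202)/(-3637 - 4622) = (sqrt(-807) + 1202)/(-8259) = (I*sqrt(807) + 1202)*(-1/8259) = (1202 + I*sqrt(807))*(-1/8259) = -1202/8259 - I*sqrt(807)/8259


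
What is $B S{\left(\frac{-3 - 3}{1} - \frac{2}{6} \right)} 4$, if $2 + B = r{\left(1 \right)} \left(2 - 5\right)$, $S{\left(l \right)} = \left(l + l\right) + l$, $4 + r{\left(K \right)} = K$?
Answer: $-532$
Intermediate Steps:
$r{\left(K \right)} = -4 + K$
$S{\left(l \right)} = 3 l$ ($S{\left(l \right)} = 2 l + l = 3 l$)
$B = 7$ ($B = -2 + \left(-4 + 1\right) \left(2 - 5\right) = -2 - 3 \left(2 - 5\right) = -2 - -9 = -2 + 9 = 7$)
$B S{\left(\frac{-3 - 3}{1} - \frac{2}{6} \right)} 4 = 7 \cdot 3 \left(\frac{-3 - 3}{1} - \frac{2}{6}\right) 4 = 7 \cdot 3 \left(\left(-6\right) 1 - \frac{1}{3}\right) 4 = 7 \cdot 3 \left(-6 - \frac{1}{3}\right) 4 = 7 \cdot 3 \left(- \frac{19}{3}\right) 4 = 7 \left(-19\right) 4 = \left(-133\right) 4 = -532$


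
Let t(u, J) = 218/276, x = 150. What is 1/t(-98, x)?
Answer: 138/109 ≈ 1.2661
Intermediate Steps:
t(u, J) = 109/138 (t(u, J) = 218*(1/276) = 109/138)
1/t(-98, x) = 1/(109/138) = 138/109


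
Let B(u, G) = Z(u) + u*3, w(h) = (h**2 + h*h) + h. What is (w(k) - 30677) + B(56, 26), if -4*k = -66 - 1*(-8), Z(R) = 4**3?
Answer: -30010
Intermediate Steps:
Z(R) = 64
k = 29/2 (k = -(-66 - 1*(-8))/4 = -(-66 + 8)/4 = -1/4*(-58) = 29/2 ≈ 14.500)
w(h) = h + 2*h**2 (w(h) = (h**2 + h**2) + h = 2*h**2 + h = h + 2*h**2)
B(u, G) = 64 + 3*u (B(u, G) = 64 + u*3 = 64 + 3*u)
(w(k) - 30677) + B(56, 26) = (29*(1 + 2*(29/2))/2 - 30677) + (64 + 3*56) = (29*(1 + 29)/2 - 30677) + (64 + 168) = ((29/2)*30 - 30677) + 232 = (435 - 30677) + 232 = -30242 + 232 = -30010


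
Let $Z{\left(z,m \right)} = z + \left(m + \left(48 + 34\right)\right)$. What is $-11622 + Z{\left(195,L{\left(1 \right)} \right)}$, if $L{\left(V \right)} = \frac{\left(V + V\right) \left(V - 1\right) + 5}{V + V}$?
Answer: $- \frac{22685}{2} \approx -11343.0$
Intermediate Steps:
$L{\left(V \right)} = \frac{5 + 2 V \left(-1 + V\right)}{2 V}$ ($L{\left(V \right)} = \frac{2 V \left(-1 + V\right) + 5}{2 V} = \left(2 V \left(-1 + V\right) + 5\right) \frac{1}{2 V} = \left(5 + 2 V \left(-1 + V\right)\right) \frac{1}{2 V} = \frac{5 + 2 V \left(-1 + V\right)}{2 V}$)
$Z{\left(z,m \right)} = 82 + m + z$ ($Z{\left(z,m \right)} = z + \left(m + 82\right) = z + \left(82 + m\right) = 82 + m + z$)
$-11622 + Z{\left(195,L{\left(1 \right)} \right)} = -11622 + \left(82 + \left(-1 + 1 + \frac{5}{2 \cdot 1}\right) + 195\right) = -11622 + \left(82 + \left(-1 + 1 + \frac{5}{2} \cdot 1\right) + 195\right) = -11622 + \left(82 + \left(-1 + 1 + \frac{5}{2}\right) + 195\right) = -11622 + \left(82 + \frac{5}{2} + 195\right) = -11622 + \frac{559}{2} = - \frac{22685}{2}$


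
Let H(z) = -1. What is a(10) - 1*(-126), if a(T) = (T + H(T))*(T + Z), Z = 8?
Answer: 288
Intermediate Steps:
a(T) = (-1 + T)*(8 + T) (a(T) = (T - 1)*(T + 8) = (-1 + T)*(8 + T))
a(10) - 1*(-126) = (-8 + 10² + 7*10) - 1*(-126) = (-8 + 100 + 70) + 126 = 162 + 126 = 288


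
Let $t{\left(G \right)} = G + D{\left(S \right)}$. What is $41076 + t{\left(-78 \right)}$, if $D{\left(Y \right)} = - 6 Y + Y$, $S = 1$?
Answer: $40993$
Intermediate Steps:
$D{\left(Y \right)} = - 5 Y$
$t{\left(G \right)} = -5 + G$ ($t{\left(G \right)} = G - 5 = -5 + G$)
$41076 + t{\left(-78 \right)} = 41076 - 83 = 40993$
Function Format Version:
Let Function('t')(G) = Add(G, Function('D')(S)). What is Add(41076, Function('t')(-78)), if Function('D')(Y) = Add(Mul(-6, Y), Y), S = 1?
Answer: 40993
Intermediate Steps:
Function('D')(Y) = Mul(-5, Y)
Function('t')(G) = Add(-5, G) (Function('t')(G) = Add(G, Mul(-5, 1)) = Add(G, -5) = Add(-5, G))
Add(41076, Function('t')(-78)) = Add(41076, Add(-5, -78)) = Add(41076, -83) = 40993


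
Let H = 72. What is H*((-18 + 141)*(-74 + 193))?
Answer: 1053864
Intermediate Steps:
H*((-18 + 141)*(-74 + 193)) = 72*((-18 + 141)*(-74 + 193)) = 72*(123*119) = 72*14637 = 1053864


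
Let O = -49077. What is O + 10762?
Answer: -38315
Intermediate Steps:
O + 10762 = -49077 + 10762 = -38315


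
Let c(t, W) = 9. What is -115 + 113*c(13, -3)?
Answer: 902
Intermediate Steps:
-115 + 113*c(13, -3) = -115 + 113*9 = -115 + 1017 = 902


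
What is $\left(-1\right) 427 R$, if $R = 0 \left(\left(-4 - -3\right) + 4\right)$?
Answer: $0$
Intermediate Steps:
$R = 0$ ($R = 0 \left(\left(-4 + 3\right) + 4\right) = 0 \left(-1 + 4\right) = 0 \cdot 3 = 0$)
$\left(-1\right) 427 R = \left(-1\right) 427 \cdot 0 = \left(-427\right) 0 = 0$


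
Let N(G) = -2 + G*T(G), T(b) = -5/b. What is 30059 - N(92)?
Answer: 30066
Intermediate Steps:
N(G) = -7 (N(G) = -2 + G*(-5/G) = -2 - 5 = -7)
30059 - N(92) = 30059 - 1*(-7) = 30059 + 7 = 30066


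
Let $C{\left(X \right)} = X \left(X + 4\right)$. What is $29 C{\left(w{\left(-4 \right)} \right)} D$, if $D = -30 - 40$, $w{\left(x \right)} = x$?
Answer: $0$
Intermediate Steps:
$C{\left(X \right)} = X \left(4 + X\right)$
$D = -70$ ($D = -30 - 40 = -70$)
$29 C{\left(w{\left(-4 \right)} \right)} D = 29 \left(- 4 \left(4 - 4\right)\right) \left(-70\right) = 29 \left(\left(-4\right) 0\right) \left(-70\right) = 29 \cdot 0 \left(-70\right) = 0 \left(-70\right) = 0$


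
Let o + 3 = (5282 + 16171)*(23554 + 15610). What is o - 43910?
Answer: 840141379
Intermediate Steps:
o = 840185289 (o = -3 + (5282 + 16171)*(23554 + 15610) = -3 + 21453*39164 = -3 + 840185292 = 840185289)
o - 43910 = 840185289 - 43910 = 840141379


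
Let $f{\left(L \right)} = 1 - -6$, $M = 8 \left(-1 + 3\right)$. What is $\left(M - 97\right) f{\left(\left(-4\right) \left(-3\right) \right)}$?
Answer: $-567$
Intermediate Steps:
$M = 16$ ($M = 8 \cdot 2 = 16$)
$f{\left(L \right)} = 7$ ($f{\left(L \right)} = 1 + 6 = 7$)
$\left(M - 97\right) f{\left(\left(-4\right) \left(-3\right) \right)} = \left(16 - 97\right) 7 = \left(-81\right) 7 = -567$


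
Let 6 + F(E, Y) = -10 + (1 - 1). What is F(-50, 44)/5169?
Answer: -16/5169 ≈ -0.0030954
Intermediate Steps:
F(E, Y) = -16 (F(E, Y) = -6 + (-10 + (1 - 1)) = -6 + (-10 + 0) = -6 - 10 = -16)
F(-50, 44)/5169 = -16/5169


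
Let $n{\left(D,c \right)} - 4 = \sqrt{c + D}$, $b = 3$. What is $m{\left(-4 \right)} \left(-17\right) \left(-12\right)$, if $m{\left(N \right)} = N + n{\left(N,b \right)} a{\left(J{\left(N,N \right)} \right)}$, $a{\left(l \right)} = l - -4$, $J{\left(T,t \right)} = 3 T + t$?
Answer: $-10608 - 2448 i \approx -10608.0 - 2448.0 i$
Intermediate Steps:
$n{\left(D,c \right)} = 4 + \sqrt{D + c}$ ($n{\left(D,c \right)} = 4 + \sqrt{c + D} = 4 + \sqrt{D + c}$)
$J{\left(T,t \right)} = t + 3 T$
$a{\left(l \right)} = 4 + l$ ($a{\left(l \right)} = l + 4 = 4 + l$)
$m{\left(N \right)} = N + \left(4 + \sqrt{3 + N}\right) \left(4 + 4 N\right)$ ($m{\left(N \right)} = N + \left(4 + \sqrt{N + 3}\right) \left(4 + \left(N + 3 N\right)\right) = N + \left(4 + \sqrt{3 + N}\right) \left(4 + 4 N\right)$)
$m{\left(-4 \right)} \left(-17\right) \left(-12\right) = \left(-4 + 4 \left(1 - 4\right) \left(4 + \sqrt{3 - 4}\right)\right) \left(-17\right) \left(-12\right) = \left(-4 + 4 \left(-3\right) \left(4 + \sqrt{-1}\right)\right) \left(-17\right) \left(-12\right) = \left(-4 + 4 \left(-3\right) \left(4 + i\right)\right) \left(-17\right) \left(-12\right) = \left(-4 - \left(48 + 12 i\right)\right) \left(-17\right) \left(-12\right) = \left(-52 - 12 i\right) \left(-17\right) \left(-12\right) = \left(884 + 204 i\right) \left(-12\right) = -10608 - 2448 i$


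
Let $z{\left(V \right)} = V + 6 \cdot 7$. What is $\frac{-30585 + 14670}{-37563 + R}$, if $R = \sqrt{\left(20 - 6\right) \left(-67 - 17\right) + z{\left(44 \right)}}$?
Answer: $\frac{597815145}{1410980059} + \frac{15915 i \sqrt{1090}}{1410980059} \approx 0.42369 + 0.00037239 i$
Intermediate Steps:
$z{\left(V \right)} = 42 + V$ ($z{\left(V \right)} = V + 42 = 42 + V$)
$R = i \sqrt{1090}$ ($R = \sqrt{\left(20 - 6\right) \left(-67 - 17\right) + \left(42 + 44\right)} = \sqrt{\left(20 - 6\right) \left(-84\right) + 86} = \sqrt{14 \left(-84\right) + 86} = \sqrt{-1176 + 86} = \sqrt{-1090} = i \sqrt{1090} \approx 33.015 i$)
$\frac{-30585 + 14670}{-37563 + R} = \frac{-30585 + 14670}{-37563 + i \sqrt{1090}} = - \frac{15915}{-37563 + i \sqrt{1090}}$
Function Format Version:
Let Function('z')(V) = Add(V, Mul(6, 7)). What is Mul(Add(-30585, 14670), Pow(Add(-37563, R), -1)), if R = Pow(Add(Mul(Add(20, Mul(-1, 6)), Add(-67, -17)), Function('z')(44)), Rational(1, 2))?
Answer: Add(Rational(597815145, 1410980059), Mul(Rational(15915, 1410980059), I, Pow(1090, Rational(1, 2)))) ≈ Add(0.42369, Mul(0.00037239, I))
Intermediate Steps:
Function('z')(V) = Add(42, V) (Function('z')(V) = Add(V, 42) = Add(42, V))
R = Mul(I, Pow(1090, Rational(1, 2))) (R = Pow(Add(Mul(Add(20, Mul(-1, 6)), Add(-67, -17)), Add(42, 44)), Rational(1, 2)) = Pow(Add(Mul(Add(20, -6), -84), 86), Rational(1, 2)) = Pow(Add(Mul(14, -84), 86), Rational(1, 2)) = Pow(Add(-1176, 86), Rational(1, 2)) = Pow(-1090, Rational(1, 2)) = Mul(I, Pow(1090, Rational(1, 2))) ≈ Mul(33.015, I))
Mul(Add(-30585, 14670), Pow(Add(-37563, R), -1)) = Mul(Add(-30585, 14670), Pow(Add(-37563, Mul(I, Pow(1090, Rational(1, 2)))), -1)) = Mul(-15915, Pow(Add(-37563, Mul(I, Pow(1090, Rational(1, 2)))), -1))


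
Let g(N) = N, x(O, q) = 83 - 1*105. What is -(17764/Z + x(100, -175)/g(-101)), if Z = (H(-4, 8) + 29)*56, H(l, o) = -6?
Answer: -455625/32522 ≈ -14.010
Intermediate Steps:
x(O, q) = -22 (x(O, q) = 83 - 105 = -22)
Z = 1288 (Z = (-6 + 29)*56 = 23*56 = 1288)
-(17764/Z + x(100, -175)/g(-101)) = -(17764/1288 - 22/(-101)) = -(17764*(1/1288) - 22*(-1/101)) = -(4441/322 + 22/101) = -1*455625/32522 = -455625/32522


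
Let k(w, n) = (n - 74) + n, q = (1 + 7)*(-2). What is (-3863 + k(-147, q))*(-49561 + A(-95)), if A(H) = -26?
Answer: 196810803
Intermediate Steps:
q = -16 (q = 8*(-2) = -16)
k(w, n) = -74 + 2*n (k(w, n) = (-74 + n) + n = -74 + 2*n)
(-3863 + k(-147, q))*(-49561 + A(-95)) = (-3863 + (-74 + 2*(-16)))*(-49561 - 26) = (-3863 + (-74 - 32))*(-49587) = (-3863 - 106)*(-49587) = -3969*(-49587) = 196810803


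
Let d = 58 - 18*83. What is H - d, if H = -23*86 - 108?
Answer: -650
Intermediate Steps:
d = -1436 (d = 58 - 1494 = -1436)
H = -2086 (H = -1978 - 108 = -2086)
H - d = -2086 - 1*(-1436) = -2086 + 1436 = -650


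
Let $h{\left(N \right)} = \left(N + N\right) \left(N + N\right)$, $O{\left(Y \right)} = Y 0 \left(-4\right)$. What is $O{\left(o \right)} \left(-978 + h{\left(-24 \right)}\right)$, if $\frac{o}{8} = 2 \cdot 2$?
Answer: $0$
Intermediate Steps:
$o = 32$ ($o = 8 \cdot 2 \cdot 2 = 8 \cdot 4 = 32$)
$O{\left(Y \right)} = 0$ ($O{\left(Y \right)} = 0 \left(-4\right) = 0$)
$h{\left(N \right)} = 4 N^{2}$ ($h{\left(N \right)} = 2 N 2 N = 4 N^{2}$)
$O{\left(o \right)} \left(-978 + h{\left(-24 \right)}\right) = 0 \left(-978 + 4 \left(-24\right)^{2}\right) = 0 \left(-978 + 4 \cdot 576\right) = 0 \left(-978 + 2304\right) = 0 \cdot 1326 = 0$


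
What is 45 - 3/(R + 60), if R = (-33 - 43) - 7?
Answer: 1038/23 ≈ 45.130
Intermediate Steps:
R = -83 (R = -76 - 7 = -83)
45 - 3/(R + 60) = 45 - 3/(-83 + 60) = 45 - 3/(-23) = 45 - 1/23*(-3) = 45 + 3/23 = 1038/23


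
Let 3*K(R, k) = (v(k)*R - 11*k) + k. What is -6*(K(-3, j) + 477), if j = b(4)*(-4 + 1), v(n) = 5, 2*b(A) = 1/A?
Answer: -5679/2 ≈ -2839.5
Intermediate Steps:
b(A) = 1/(2*A) (b(A) = (1/A)/2 = 1/(2*A))
j = -3/8 (j = ((½)/4)*(-4 + 1) = ((½)*(¼))*(-3) = (⅛)*(-3) = -3/8 ≈ -0.37500)
K(R, k) = -10*k/3 + 5*R/3 (K(R, k) = ((5*R - 11*k) + k)/3 = ((-11*k + 5*R) + k)/3 = (-10*k + 5*R)/3 = -10*k/3 + 5*R/3)
-6*(K(-3, j) + 477) = -6*((-10/3*(-3/8) + (5/3)*(-3)) + 477) = -6*((5/4 - 5) + 477) = -6*(-15/4 + 477) = -6*1893/4 = -5679/2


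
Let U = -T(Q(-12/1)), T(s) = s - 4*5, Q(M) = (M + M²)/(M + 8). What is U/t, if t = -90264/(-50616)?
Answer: 111777/3761 ≈ 29.720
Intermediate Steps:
Q(M) = (M + M²)/(8 + M)
T(s) = -20 + s (T(s) = s - 20 = -20 + s)
t = 3761/2109 (t = -90264*(-1/50616) = 3761/2109 ≈ 1.7833)
U = 53 (U = -(-20 + (-12/1)*(1 - 12/1)/(8 - 12/1)) = -(-20 + (-12*1)*(1 - 12*1)/(8 - 12*1)) = -(-20 - 12*(1 - 12)/(8 - 12)) = -(-20 - 12*(-11)/(-4)) = -(-20 - 12*(-¼)*(-11)) = -(-20 - 33) = -1*(-53) = 53)
U/t = 53/(3761/2109) = 53*(2109/3761) = 111777/3761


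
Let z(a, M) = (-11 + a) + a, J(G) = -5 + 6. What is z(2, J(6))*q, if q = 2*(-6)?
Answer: 84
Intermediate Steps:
J(G) = 1
q = -12
z(a, M) = -11 + 2*a
z(2, J(6))*q = (-11 + 2*2)*(-12) = (-11 + 4)*(-12) = -7*(-12) = 84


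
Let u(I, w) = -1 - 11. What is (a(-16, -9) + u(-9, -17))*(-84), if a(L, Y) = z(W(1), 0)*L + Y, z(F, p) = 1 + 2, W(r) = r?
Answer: 5796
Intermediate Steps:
u(I, w) = -12
z(F, p) = 3
a(L, Y) = Y + 3*L (a(L, Y) = 3*L + Y = Y + 3*L)
(a(-16, -9) + u(-9, -17))*(-84) = ((-9 + 3*(-16)) - 12)*(-84) = ((-9 - 48) - 12)*(-84) = (-57 - 12)*(-84) = -69*(-84) = 5796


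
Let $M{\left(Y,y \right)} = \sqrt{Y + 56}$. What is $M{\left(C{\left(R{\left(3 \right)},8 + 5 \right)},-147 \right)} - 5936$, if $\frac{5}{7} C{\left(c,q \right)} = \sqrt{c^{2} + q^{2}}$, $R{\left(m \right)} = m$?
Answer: $-5936 + \frac{\sqrt{1400 + 35 \sqrt{178}}}{5} \approx -5927.4$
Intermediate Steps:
$C{\left(c,q \right)} = \frac{7 \sqrt{c^{2} + q^{2}}}{5}$
$M{\left(Y,y \right)} = \sqrt{56 + Y}$
$M{\left(C{\left(R{\left(3 \right)},8 + 5 \right)},-147 \right)} - 5936 = \sqrt{56 + \frac{7 \sqrt{3^{2} + \left(8 + 5\right)^{2}}}{5}} - 5936 = \sqrt{56 + \frac{7 \sqrt{9 + 13^{2}}}{5}} - 5936 = \sqrt{56 + \frac{7 \sqrt{9 + 169}}{5}} - 5936 = \sqrt{56 + \frac{7 \sqrt{178}}{5}} - 5936 = -5936 + \sqrt{56 + \frac{7 \sqrt{178}}{5}}$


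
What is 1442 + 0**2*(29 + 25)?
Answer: 1442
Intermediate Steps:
1442 + 0**2*(29 + 25) = 1442 + 0*54 = 1442 + 0 = 1442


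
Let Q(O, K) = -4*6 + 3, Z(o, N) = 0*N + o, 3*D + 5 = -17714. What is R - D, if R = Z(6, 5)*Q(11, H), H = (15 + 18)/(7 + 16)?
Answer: 17341/3 ≈ 5780.3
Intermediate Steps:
D = -17719/3 (D = -5/3 + (⅓)*(-17714) = -5/3 - 17714/3 = -17719/3 ≈ -5906.3)
Z(o, N) = o (Z(o, N) = 0 + o = o)
H = 33/23 ≈ 1.4348
Q(O, K) = -21 (Q(O, K) = -24 + 3 = -21)
R = -126 (R = 6*(-21) = -126)
R - D = -126 - 1*(-17719/3) = -126 + 17719/3 = 17341/3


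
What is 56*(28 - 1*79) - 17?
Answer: -2873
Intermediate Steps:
56*(28 - 1*79) - 17 = 56*(28 - 79) - 17 = 56*(-51) - 17 = -2856 - 17 = -2873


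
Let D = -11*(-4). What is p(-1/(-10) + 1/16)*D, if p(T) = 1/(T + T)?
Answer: 1760/13 ≈ 135.38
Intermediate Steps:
D = 44
p(T) = 1/(2*T)
p(-1/(-10) + 1/16)*D = (1/(2*(-1/(-10) + 1/16)))*44 = (1/(2*(-1*(-1/10) + 1*(1/16))))*44 = (1/(2*(1/10 + 1/16)))*44 = (1/(2*(13/80)))*44 = ((1/2)*(80/13))*44 = (40/13)*44 = 1760/13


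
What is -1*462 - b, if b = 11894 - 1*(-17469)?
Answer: -29825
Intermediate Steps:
b = 29363 (b = 11894 + 17469 = 29363)
-1*462 - b = -1*462 - 1*29363 = -462 - 29363 = -29825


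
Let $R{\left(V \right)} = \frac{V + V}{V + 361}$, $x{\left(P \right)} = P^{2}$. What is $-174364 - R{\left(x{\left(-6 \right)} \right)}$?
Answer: $- \frac{69222580}{397} \approx -1.7436 \cdot 10^{5}$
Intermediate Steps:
$R{\left(V \right)} = \frac{2 V}{361 + V}$
$-174364 - R{\left(x{\left(-6 \right)} \right)} = -174364 - \frac{2 \left(-6\right)^{2}}{361 + \left(-6\right)^{2}} = -174364 - 2 \cdot 36 \frac{1}{361 + 36} = -174364 - 2 \cdot 36 \cdot \frac{1}{397} = -174364 - \frac{72}{397} = - \frac{69222580}{397}$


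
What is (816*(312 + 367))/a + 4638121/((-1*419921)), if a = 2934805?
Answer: -13379317592461/1232386250405 ≈ -10.856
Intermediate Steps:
(816*(312 + 367))/a + 4638121/((-1*419921)) = (816*(312 + 367))/2934805 + 4638121/((-1*419921)) = (816*679)*(1/2934805) + 4638121/(-419921) = 554064*(1/2934805) + 4638121*(-1/419921) = 554064/2934805 - 4638121/419921 = -13379317592461/1232386250405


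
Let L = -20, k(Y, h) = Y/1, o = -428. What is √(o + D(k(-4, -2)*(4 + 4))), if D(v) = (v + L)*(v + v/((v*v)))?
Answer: √19802/4 ≈ 35.180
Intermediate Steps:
k(Y, h) = Y (k(Y, h) = Y*1 = Y)
D(v) = (-20 + v)*(v + 1/v) (D(v) = (v - 20)*(v + v/((v*v))) = (-20 + v)*(v + v/(v²)) = (-20 + v)*(v + v/v²) = (-20 + v)*(v + 1/v))
√(o + D(k(-4, -2)*(4 + 4))) = √(-428 + (1 + (-4*(4 + 4))² - (-80)*(4 + 4) - 20*(-1/(4*(4 + 4))))) = √(-428 + (1 + (-4*8)² - (-80)*8 - 20/((-4*8)))) = √(-428 + (1 + (-32)² - 20*(-32) - 20/(-32))) = √(-428 + (1 + 1024 + 640 - 20*(-1/32))) = √(-428 + (1 + 1024 + 640 + 5/8)) = √(-428 + 13325/8) = √(9901/8) = √19802/4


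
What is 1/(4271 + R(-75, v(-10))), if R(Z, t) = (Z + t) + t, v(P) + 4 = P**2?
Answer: 1/4388 ≈ 0.00022789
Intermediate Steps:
v(P) = -4 + P**2
R(Z, t) = Z + 2*t
1/(4271 + R(-75, v(-10))) = 1/(4271 + (-75 + 2*(-4 + (-10)**2))) = 1/(4271 + (-75 + 2*(-4 + 100))) = 1/(4271 + (-75 + 2*96)) = 1/(4271 + (-75 + 192)) = 1/(4271 + 117) = 1/4388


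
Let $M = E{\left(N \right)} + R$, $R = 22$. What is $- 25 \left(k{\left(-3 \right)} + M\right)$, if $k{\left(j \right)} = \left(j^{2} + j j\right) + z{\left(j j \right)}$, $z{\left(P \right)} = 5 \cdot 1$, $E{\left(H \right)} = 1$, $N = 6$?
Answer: $-1150$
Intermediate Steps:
$z{\left(P \right)} = 5$
$M = 23$ ($M = 1 + 22 = 23$)
$k{\left(j \right)} = 5 + 2 j^{2}$ ($k{\left(j \right)} = \left(j^{2} + j j\right) + 5 = \left(j^{2} + j^{2}\right) + 5 = 2 j^{2} + 5 = 5 + 2 j^{2}$)
$- 25 \left(k{\left(-3 \right)} + M\right) = - 25 \left(\left(5 + 2 \left(-3\right)^{2}\right) + 23\right) = - 25 \left(\left(5 + 2 \cdot 9\right) + 23\right) = - 25 \left(\left(5 + 18\right) + 23\right) = - 25 \left(23 + 23\right) = \left(-25\right) 46 = -1150$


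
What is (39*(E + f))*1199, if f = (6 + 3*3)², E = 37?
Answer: 12251382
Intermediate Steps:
f = 225 (f = (6 + 9)² = 15² = 225)
(39*(E + f))*1199 = (39*(37 + 225))*1199 = (39*262)*1199 = 10218*1199 = 12251382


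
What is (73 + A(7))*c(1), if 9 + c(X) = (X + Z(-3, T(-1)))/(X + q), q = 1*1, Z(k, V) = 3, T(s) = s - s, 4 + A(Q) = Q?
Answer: -532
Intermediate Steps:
A(Q) = -4 + Q
T(s) = 0
q = 1
c(X) = -9 + (3 + X)/(1 + X) (c(X) = -9 + (X + 3)/(X + 1) = -9 + (3 + X)/(1 + X))
(73 + A(7))*c(1) = (73 + (-4 + 7))*(2*(-3 - 4*1)/(1 + 1)) = (73 + 3)*(2*(-3 - 4)/2) = 76*(2*(1/2)*(-7)) = 76*(-7) = -532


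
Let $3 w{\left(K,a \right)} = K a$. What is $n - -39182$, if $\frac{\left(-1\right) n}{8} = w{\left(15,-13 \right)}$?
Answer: $39702$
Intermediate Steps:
$w{\left(K,a \right)} = \frac{K a}{3}$
$n = 520$ ($n = - 8 \cdot \frac{1}{3} \cdot 15 \left(-13\right) = \left(-8\right) \left(-65\right) = 520$)
$n - -39182 = 520 - -39182 = 520 + 39182 = 39702$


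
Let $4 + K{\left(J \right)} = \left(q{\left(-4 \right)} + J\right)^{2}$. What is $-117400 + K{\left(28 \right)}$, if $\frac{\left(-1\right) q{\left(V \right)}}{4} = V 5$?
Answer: $-105740$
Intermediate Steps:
$q{\left(V \right)} = - 20 V$ ($q{\left(V \right)} = - 4 V 5 = - 4 \cdot 5 V = - 20 V$)
$K{\left(J \right)} = -4 + \left(80 + J\right)^{2}$ ($K{\left(J \right)} = -4 + \left(\left(-20\right) \left(-4\right) + J\right)^{2} = -4 + \left(80 + J\right)^{2}$)
$-117400 + K{\left(28 \right)} = -117400 - \left(4 - \left(80 + 28\right)^{2}\right) = -117400 - \left(4 - 108^{2}\right) = -117400 + \left(-4 + 11664\right) = -117400 + 11660 = -105740$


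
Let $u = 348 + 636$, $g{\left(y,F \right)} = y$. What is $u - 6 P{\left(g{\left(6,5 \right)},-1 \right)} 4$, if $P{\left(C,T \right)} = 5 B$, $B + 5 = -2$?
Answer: $1824$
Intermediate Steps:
$B = -7$ ($B = -5 - 2 = -7$)
$u = 984$
$P{\left(C,T \right)} = -35$ ($P{\left(C,T \right)} = 5 \left(-7\right) = -35$)
$u - 6 P{\left(g{\left(6,5 \right)},-1 \right)} 4 = 984 - 6 \left(-35\right) 4 = 984 - \left(-210\right) 4 = 984 - -840 = 984 + 840 = 1824$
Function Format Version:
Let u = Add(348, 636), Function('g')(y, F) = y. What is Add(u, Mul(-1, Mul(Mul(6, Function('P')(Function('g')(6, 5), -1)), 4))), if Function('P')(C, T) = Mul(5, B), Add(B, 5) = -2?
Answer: 1824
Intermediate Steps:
B = -7 (B = Add(-5, -2) = -7)
u = 984
Function('P')(C, T) = -35 (Function('P')(C, T) = Mul(5, -7) = -35)
Add(u, Mul(-1, Mul(Mul(6, Function('P')(Function('g')(6, 5), -1)), 4))) = Add(984, Mul(-1, Mul(Mul(6, -35), 4))) = Add(984, Mul(-1, Mul(-210, 4))) = Add(984, Mul(-1, -840)) = Add(984, 840) = 1824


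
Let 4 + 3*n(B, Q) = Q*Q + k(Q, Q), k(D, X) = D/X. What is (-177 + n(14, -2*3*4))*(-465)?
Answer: -6510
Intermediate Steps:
n(B, Q) = -1 + Q²/3 (n(B, Q) = -4/3 + (Q*Q + Q/Q)/3 = -4/3 + (Q² + 1)/3 = -4/3 + (1 + Q²)/3 = -4/3 + (⅓ + Q²/3) = -1 + Q²/3)
(-177 + n(14, -2*3*4))*(-465) = (-177 + (-1 + (-2*3*4)²/3))*(-465) = (-177 + (-1 + (-6*4)²/3))*(-465) = (-177 + (-1 + (⅓)*(-24)²))*(-465) = (-177 + (-1 + (⅓)*576))*(-465) = (-177 + (-1 + 192))*(-465) = (-177 + 191)*(-465) = 14*(-465) = -6510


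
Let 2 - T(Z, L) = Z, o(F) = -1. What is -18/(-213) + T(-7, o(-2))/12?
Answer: 237/284 ≈ 0.83451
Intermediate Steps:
T(Z, L) = 2 - Z
-18/(-213) + T(-7, o(-2))/12 = -18/(-213) + (2 - 1*(-7))/12 = -18*(-1/213) + (2 + 7)*(1/12) = 6/71 + 9*(1/12) = 6/71 + ¾ = 237/284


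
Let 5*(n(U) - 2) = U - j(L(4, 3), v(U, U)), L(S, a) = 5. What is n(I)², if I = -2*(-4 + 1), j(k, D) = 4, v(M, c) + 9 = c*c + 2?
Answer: 144/25 ≈ 5.7600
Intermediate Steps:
v(M, c) = -7 + c² (v(M, c) = -9 + (c*c + 2) = -9 + (c² + 2) = -9 + (2 + c²) = -7 + c²)
I = 6 (I = -2*(-3) = 6)
n(U) = 6/5 + U/5 (n(U) = 2 + (U - 1*4)/5 = 2 + (U - 4)/5 = 2 + (-4 + U)/5 = 2 + (-⅘ + U/5) = 6/5 + U/5)
n(I)² = (6/5 + (⅕)*6)² = (6/5 + 6/5)² = (12/5)² = 144/25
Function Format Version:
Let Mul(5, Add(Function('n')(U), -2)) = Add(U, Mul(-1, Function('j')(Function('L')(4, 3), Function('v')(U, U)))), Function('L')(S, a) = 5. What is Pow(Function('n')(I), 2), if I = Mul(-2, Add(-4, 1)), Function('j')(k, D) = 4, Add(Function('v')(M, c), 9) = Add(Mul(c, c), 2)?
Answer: Rational(144, 25) ≈ 5.7600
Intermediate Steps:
Function('v')(M, c) = Add(-7, Pow(c, 2)) (Function('v')(M, c) = Add(-9, Add(Mul(c, c), 2)) = Add(-9, Add(Pow(c, 2), 2)) = Add(-9, Add(2, Pow(c, 2))) = Add(-7, Pow(c, 2)))
I = 6 (I = Mul(-2, -3) = 6)
Function('n')(U) = Add(Rational(6, 5), Mul(Rational(1, 5), U)) (Function('n')(U) = Add(2, Mul(Rational(1, 5), Add(U, Mul(-1, 4)))) = Add(2, Mul(Rational(1, 5), Add(U, -4))) = Add(2, Mul(Rational(1, 5), Add(-4, U))) = Add(2, Add(Rational(-4, 5), Mul(Rational(1, 5), U))) = Add(Rational(6, 5), Mul(Rational(1, 5), U)))
Pow(Function('n')(I), 2) = Pow(Add(Rational(6, 5), Mul(Rational(1, 5), 6)), 2) = Pow(Add(Rational(6, 5), Rational(6, 5)), 2) = Pow(Rational(12, 5), 2) = Rational(144, 25)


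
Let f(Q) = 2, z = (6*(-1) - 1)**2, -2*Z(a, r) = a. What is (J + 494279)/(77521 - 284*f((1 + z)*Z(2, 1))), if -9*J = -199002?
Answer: 1549171/230859 ≈ 6.7105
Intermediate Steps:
Z(a, r) = -a/2
z = 49 (z = (-6 - 1)**2 = (-7)**2 = 49)
J = 66334/3 (J = -1/9*(-199002) = 66334/3 ≈ 22111.)
(J + 494279)/(77521 - 284*f((1 + z)*Z(2, 1))) = (66334/3 + 494279)/(77521 - 284*2) = 1549171/(3*(77521 - 568)) = (1549171/3)/76953 = (1549171/3)*(1/76953) = 1549171/230859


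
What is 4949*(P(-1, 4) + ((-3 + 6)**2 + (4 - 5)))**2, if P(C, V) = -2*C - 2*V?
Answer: 19796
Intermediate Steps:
4949*(P(-1, 4) + ((-3 + 6)**2 + (4 - 5)))**2 = 4949*((-2*(-1) - 2*4) + ((-3 + 6)**2 + (4 - 5)))**2 = 4949*((2 - 8) + (3**2 - 1))**2 = 4949*(-6 + (9 - 1))**2 = 4949*(-6 + 8)**2 = 4949*2**2 = 4949*4 = 19796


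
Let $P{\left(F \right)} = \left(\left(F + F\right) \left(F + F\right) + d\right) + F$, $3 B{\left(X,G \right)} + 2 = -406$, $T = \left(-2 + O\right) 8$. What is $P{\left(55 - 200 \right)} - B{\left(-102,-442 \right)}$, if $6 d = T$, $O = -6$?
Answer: $\frac{252241}{3} \approx 84080.0$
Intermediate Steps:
$T = -64$ ($T = \left(-2 - 6\right) 8 = \left(-8\right) 8 = -64$)
$B{\left(X,G \right)} = -136$ ($B{\left(X,G \right)} = - \frac{2}{3} + \frac{1}{3} \left(-406\right) = - \frac{2}{3} - \frac{406}{3} = -136$)
$d = - \frac{32}{3}$ ($d = \frac{1}{6} \left(-64\right) = - \frac{32}{3} \approx -10.667$)
$P{\left(F \right)} = - \frac{32}{3} + F + 4 F^{2}$ ($P{\left(F \right)} = \left(\left(F + F\right) \left(F + F\right) - \frac{32}{3}\right) + F = \left(2 F 2 F - \frac{32}{3}\right) + F = \left(4 F^{2} - \frac{32}{3}\right) + F = \left(- \frac{32}{3} + 4 F^{2}\right) + F = - \frac{32}{3} + F + 4 F^{2}$)
$P{\left(55 - 200 \right)} - B{\left(-102,-442 \right)} = \left(- \frac{32}{3} + \left(55 - 200\right) + 4 \left(55 - 200\right)^{2}\right) - -136 = \left(- \frac{32}{3} - 145 + 4 \left(-145\right)^{2}\right) + 136 = \left(- \frac{32}{3} - 145 + 4 \cdot 21025\right) + 136 = \left(- \frac{32}{3} - 145 + 84100\right) + 136 = \frac{251833}{3} + 136 = \frac{252241}{3}$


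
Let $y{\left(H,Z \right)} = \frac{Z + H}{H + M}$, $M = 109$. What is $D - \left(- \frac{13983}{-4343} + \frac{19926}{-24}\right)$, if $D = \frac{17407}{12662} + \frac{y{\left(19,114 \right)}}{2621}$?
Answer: $\frac{587812398422085}{709570875008} \approx 828.41$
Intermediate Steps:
$y{\left(H,Z \right)} = \frac{H + Z}{109 + H}$ ($y{\left(H,Z \right)} = \frac{Z + H}{H + 109} = \frac{H + Z}{109 + H}$)
$D = \frac{224673987}{163382656}$ ($D = \frac{17407}{12662} + \frac{\frac{1}{109 + 19} \left(19 + 114\right)}{2621} = 17407 \cdot \frac{1}{12662} + \frac{1}{128} \cdot 133 \cdot \frac{1}{2621} = \frac{1339}{974} + \frac{1}{128} \cdot 133 \cdot \frac{1}{2621} = \frac{1339}{974} + \frac{133}{128} \cdot \frac{1}{2621} = \frac{1339}{974} + \frac{133}{335488} = \frac{224673987}{163382656} \approx 1.3751$)
$D - \left(- \frac{13983}{-4343} + \frac{19926}{-24}\right) = \frac{224673987}{163382656} - \left(- \frac{13983}{-4343} + \frac{19926}{-24}\right) = \frac{224673987}{163382656} - \left(\left(-13983\right) \left(- \frac{1}{4343}\right) + 19926 \left(- \frac{1}{24}\right)\right) = \frac{224673987}{163382656} - \left(\frac{13983}{4343} - \frac{3321}{4}\right) = \frac{224673987}{163382656} - - \frac{14367171}{17372} = \frac{224673987}{163382656} + \frac{14367171}{17372} = \frac{587812398422085}{709570875008}$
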